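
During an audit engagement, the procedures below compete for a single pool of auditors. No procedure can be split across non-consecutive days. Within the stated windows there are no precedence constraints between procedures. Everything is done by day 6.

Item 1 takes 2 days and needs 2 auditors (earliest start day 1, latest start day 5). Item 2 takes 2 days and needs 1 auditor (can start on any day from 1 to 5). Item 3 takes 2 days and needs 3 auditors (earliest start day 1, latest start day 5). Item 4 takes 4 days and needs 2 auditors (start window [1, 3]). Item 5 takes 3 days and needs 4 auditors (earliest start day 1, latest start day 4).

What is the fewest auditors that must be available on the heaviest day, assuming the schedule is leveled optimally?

6

Early-start (Item 1@1, Item 2@1, Item 3@1, Item 4@1, Item 5@1) gives peak 12: d1:12  d2:12  d3:6  d4:2  d5:0  d6:0.
Shift Item 4→3, Item 5→3.
Schedule Item 1@1, Item 2@1, Item 3@1, Item 4@3, Item 5@3: d1:6  d2:6  d3:6  d4:6  d5:6  d6:2 — peak 6.
Total auditor-days = 32 over 6 days ⇒ peak ≥ ⌈32/6⌉ = 6, so 6 is optimal.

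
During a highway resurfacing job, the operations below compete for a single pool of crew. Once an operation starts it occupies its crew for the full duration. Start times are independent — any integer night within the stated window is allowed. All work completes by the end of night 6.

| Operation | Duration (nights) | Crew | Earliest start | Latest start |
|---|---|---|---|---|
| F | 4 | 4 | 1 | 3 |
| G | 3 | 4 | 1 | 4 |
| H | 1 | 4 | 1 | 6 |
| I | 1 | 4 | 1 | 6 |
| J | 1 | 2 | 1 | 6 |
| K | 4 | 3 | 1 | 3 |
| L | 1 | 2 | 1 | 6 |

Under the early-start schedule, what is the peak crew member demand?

Early-start schedule: F@1, G@1, H@1, I@1, J@1, K@1, L@1.
Load per night: night 1: 23, night 2: 11, night 3: 11, night 4: 7, night 5: 0, night 6: 0.
Peak is 23.

23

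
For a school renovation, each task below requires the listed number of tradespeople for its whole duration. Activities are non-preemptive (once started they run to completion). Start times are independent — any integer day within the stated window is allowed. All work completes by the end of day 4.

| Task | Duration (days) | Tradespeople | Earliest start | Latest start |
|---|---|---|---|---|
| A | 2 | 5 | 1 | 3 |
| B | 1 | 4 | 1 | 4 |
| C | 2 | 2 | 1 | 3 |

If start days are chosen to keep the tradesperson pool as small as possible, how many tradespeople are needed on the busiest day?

6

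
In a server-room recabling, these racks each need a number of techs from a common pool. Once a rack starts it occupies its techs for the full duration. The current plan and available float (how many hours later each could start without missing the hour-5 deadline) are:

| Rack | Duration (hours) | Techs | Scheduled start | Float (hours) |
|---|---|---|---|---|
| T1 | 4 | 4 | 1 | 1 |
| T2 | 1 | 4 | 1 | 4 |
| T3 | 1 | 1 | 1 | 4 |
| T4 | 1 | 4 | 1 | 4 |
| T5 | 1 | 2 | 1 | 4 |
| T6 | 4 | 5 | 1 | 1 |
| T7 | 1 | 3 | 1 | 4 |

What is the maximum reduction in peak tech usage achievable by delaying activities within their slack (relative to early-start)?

12

Early-start peak: h1:23  h2:9  h3:9  h4:9  h5:0 ⇒ 23.
Leveled (T1@1, T2@1, T3@2, T4@5, T5@3, T6@2, T7@1): h1:11  h2:10  h3:11  h4:9  h5:9 ⇒ 11.
Reduction 23 − 11 = 12.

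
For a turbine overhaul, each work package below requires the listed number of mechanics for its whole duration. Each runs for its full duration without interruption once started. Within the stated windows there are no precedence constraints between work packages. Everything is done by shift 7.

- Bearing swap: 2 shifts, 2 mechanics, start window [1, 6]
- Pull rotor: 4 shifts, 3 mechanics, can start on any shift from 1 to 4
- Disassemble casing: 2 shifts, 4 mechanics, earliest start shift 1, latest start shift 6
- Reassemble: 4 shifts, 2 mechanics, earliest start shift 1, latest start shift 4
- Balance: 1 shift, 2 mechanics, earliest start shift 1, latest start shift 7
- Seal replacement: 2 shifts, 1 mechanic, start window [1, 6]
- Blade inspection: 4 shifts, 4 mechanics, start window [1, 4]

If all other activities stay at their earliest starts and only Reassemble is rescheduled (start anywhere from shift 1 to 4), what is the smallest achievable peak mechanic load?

16

Reassemble@1: s1:18  s2:16  s3:9  s4:9  s5:0  s6:0  s7:0 → peak 18
Reassemble@2: s1:16  s2:16  s3:9  s4:9  s5:2  s6:0  s7:0 → peak 16
Reassemble@3: s1:16  s2:14  s3:9  s4:9  s5:2  s6:2  s7:0 → peak 16
Reassemble@4: s1:16  s2:14  s3:7  s4:9  s5:2  s6:2  s7:2 → peak 16
Best is Reassemble@2, peak 16.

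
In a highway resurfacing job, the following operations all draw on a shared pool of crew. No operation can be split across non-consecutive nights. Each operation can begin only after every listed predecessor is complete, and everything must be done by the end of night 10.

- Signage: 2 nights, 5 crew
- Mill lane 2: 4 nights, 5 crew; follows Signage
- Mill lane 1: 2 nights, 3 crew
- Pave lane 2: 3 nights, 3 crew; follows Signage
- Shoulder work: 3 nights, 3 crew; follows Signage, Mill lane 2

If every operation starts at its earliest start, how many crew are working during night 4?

8

At early start, night 4 has: Mill lane 2, Pave lane 2.
Demand: 5 + 3 = 8.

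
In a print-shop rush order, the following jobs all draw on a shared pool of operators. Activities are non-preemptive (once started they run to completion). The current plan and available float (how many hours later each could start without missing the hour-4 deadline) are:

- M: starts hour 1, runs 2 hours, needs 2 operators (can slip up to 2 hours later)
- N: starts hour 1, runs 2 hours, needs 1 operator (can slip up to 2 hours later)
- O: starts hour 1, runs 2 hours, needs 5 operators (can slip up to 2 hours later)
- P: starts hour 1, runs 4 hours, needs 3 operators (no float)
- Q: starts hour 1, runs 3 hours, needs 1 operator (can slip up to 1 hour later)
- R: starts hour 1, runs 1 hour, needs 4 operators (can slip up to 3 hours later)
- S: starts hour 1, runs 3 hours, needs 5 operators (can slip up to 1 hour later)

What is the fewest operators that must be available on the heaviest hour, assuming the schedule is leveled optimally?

Early-start (M@1, N@1, O@1, P@1, Q@1, R@1, S@1) gives peak 21: h1:21  h2:17  h3:9  h4:3.
Shift O→3, S→2.
Schedule M@1, N@1, O@3, P@1, Q@1, R@1, S@2: h1:11  h2:12  h3:14  h4:13 — peak 14.

14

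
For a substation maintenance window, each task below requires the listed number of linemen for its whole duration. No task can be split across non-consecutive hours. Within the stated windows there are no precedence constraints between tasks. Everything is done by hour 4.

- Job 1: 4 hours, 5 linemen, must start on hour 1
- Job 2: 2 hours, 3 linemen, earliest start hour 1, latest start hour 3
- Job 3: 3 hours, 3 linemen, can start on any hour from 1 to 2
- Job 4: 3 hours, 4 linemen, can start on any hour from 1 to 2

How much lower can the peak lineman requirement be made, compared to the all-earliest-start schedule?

0

Early-start peak: h1:15  h2:15  h3:12  h4:5 ⇒ 15.
Leveled (Job 1@1, Job 2@1, Job 3@1, Job 4@1): h1:15  h2:15  h3:12  h4:5 ⇒ 15.
Reduction 15 − 15 = 0.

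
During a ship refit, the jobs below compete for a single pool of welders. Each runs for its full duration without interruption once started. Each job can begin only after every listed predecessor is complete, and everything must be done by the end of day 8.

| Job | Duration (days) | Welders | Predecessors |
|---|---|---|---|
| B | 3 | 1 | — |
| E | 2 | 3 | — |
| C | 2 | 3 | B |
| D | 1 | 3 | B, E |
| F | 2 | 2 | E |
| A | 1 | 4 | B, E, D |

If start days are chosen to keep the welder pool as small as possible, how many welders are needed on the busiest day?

Early-start (B@1, E@1, C@4, D@4, F@3, A@5) gives peak 8: d1:4  d2:4  d3:3  d4:8  d5:7  d6:0  d7:0  d8:0.
Shift C→5, D→7, A→8.
Schedule B@1, E@1, C@5, D@7, F@3, A@8: d1:4  d2:4  d3:3  d4:2  d5:3  d6:3  d7:3  d8:4 — peak 4.
Total welder-days = 26 over 8 days ⇒ peak ≥ ⌈26/8⌉ = 4, so 4 is optimal.

4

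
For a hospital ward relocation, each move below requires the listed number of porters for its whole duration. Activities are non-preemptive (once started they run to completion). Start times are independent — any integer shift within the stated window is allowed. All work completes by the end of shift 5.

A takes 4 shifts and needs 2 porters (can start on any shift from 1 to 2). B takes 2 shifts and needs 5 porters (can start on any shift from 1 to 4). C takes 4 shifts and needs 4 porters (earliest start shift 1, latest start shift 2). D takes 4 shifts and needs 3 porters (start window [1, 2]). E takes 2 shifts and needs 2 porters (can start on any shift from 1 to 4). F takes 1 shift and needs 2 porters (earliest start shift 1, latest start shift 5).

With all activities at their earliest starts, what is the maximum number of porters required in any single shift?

Early-start schedule: A@1, B@1, C@1, D@1, E@1, F@1.
Load per shift: shift 1: 18, shift 2: 16, shift 3: 9, shift 4: 9, shift 5: 0.
Peak is 18.

18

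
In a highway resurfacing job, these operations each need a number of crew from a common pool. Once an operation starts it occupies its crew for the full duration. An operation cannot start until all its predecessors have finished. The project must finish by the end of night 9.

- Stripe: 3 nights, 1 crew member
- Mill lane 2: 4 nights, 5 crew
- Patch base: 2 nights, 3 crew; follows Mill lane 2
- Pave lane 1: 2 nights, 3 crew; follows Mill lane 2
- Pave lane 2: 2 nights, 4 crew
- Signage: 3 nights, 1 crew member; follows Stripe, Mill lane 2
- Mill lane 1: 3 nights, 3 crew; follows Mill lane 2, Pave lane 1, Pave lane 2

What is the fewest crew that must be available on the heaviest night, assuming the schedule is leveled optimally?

Early-start (Stripe@1, Mill lane 2@1, Patch base@5, Pave lane 1@5, Pave lane 2@1, Signage@5, Mill lane 1@7) gives peak 10: n1:10  n2:10  n3:6  n4:5  n5:7  n6:7  n7:4  n8:3  n9:3.
Shift Patch base→7, Pave lane 2→5, Signage→7.
Schedule Stripe@1, Mill lane 2@1, Patch base@7, Pave lane 1@5, Pave lane 2@5, Signage@7, Mill lane 1@7: n1:6  n2:6  n3:6  n4:5  n5:7  n6:7  n7:7  n8:7  n9:4 — peak 7.
Total crew member-nights = 55 over 9 nights ⇒ peak ≥ ⌈55/9⌉ = 7, so 7 is optimal.

7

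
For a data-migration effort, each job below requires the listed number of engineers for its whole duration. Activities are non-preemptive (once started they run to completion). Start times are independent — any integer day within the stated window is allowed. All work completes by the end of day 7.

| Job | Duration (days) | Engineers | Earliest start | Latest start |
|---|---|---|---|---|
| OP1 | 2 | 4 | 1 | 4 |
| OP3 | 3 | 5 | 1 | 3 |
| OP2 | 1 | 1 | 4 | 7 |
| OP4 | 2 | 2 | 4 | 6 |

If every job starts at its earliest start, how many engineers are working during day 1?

9

At early start, day 1 has: OP1, OP3.
Demand: 4 + 5 = 9.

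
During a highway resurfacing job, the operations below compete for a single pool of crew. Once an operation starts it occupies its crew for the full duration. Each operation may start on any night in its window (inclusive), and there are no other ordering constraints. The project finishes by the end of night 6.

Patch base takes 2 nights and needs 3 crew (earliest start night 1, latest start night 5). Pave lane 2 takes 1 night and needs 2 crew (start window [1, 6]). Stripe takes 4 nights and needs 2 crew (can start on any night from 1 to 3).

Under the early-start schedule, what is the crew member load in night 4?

2

At early start, night 4 has: Stripe.
Demand: 2 = 2.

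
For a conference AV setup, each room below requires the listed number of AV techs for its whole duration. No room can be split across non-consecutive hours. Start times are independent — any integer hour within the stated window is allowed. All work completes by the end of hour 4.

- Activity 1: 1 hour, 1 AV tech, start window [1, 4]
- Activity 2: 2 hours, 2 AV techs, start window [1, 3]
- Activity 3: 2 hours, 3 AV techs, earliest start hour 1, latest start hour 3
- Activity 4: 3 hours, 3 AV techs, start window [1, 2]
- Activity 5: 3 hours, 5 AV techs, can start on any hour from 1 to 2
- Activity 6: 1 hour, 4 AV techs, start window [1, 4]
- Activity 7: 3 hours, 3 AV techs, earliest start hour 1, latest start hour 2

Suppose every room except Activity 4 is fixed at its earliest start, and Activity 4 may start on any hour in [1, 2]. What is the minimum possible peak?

18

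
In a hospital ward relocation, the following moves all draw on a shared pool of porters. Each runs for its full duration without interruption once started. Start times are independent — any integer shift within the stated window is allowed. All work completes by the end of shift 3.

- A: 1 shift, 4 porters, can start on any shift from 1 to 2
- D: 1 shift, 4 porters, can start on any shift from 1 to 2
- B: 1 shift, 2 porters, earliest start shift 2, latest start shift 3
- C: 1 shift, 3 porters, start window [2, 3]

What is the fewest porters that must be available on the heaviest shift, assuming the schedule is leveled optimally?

5

Early-start (A@1, D@1, B@2, C@2) gives peak 8: s1:8  s2:5  s3:0.
Shift D→2, B→3, C→3.
Schedule A@1, D@2, B@3, C@3: s1:4  s2:4  s3:5 — peak 5.
Total porter-shifts = 13 over 3 shifts ⇒ peak ≥ ⌈13/3⌉ = 5, so 5 is optimal.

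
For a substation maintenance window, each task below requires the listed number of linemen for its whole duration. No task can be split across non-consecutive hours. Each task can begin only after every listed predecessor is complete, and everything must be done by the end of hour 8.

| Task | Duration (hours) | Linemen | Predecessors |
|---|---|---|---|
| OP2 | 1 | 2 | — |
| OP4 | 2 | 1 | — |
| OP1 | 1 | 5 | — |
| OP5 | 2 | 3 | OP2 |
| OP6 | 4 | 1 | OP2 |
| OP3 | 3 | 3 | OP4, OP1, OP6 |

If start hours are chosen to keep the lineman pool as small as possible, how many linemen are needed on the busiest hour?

Early-start (OP2@1, OP4@1, OP1@1, OP5@2, OP6@2, OP3@6) gives peak 8: h1:8  h2:5  h3:4  h4:1  h5:1  h6:3  h7:3  h8:3.
Shift OP1→3, OP5→4.
Schedule OP2@1, OP4@1, OP1@3, OP5@4, OP6@2, OP3@6: h1:3  h2:2  h3:6  h4:4  h5:4  h6:3  h7:3  h8:3 — peak 6.

6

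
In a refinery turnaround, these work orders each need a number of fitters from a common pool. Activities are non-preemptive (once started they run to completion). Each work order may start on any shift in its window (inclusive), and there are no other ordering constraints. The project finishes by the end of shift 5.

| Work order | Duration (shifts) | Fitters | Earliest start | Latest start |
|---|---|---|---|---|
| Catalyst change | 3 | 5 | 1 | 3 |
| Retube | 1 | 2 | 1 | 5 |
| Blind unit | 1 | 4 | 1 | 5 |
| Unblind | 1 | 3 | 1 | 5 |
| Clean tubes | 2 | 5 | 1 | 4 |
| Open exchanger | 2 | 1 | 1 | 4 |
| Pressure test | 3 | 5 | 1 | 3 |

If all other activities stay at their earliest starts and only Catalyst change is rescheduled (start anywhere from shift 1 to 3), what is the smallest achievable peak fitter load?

20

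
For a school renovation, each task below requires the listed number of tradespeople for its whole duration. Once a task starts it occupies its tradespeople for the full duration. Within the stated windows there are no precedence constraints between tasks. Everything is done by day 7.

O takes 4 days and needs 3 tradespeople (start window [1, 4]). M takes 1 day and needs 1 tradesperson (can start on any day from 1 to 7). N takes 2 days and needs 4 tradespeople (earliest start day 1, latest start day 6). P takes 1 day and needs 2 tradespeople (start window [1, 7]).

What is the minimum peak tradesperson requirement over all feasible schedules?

Early-start (O@1, M@1, N@1, P@1) gives peak 10: d1:10  d2:7  d3:3  d4:3  d5:0  d6:0  d7:0.
Shift N→5, P→7.
Schedule O@1, M@1, N@5, P@7: d1:4  d2:3  d3:3  d4:3  d5:4  d6:4  d7:2 — peak 4.
Total tradesperson-days = 23 over 7 days ⇒ peak ≥ ⌈23/7⌉ = 4, so 4 is optimal.

4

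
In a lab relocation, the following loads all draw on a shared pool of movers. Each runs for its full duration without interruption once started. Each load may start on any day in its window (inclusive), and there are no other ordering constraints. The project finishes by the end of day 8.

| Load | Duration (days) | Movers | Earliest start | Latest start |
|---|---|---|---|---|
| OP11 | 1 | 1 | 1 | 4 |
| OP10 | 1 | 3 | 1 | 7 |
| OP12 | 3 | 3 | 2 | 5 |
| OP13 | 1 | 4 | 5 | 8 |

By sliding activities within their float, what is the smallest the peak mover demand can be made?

4

Schedule OP11@1, OP10@1, OP12@2, OP13@5: d1:4  d2:3  d3:3  d4:3  d5:4  d6:0  d7:0  d8:0 — peak 4.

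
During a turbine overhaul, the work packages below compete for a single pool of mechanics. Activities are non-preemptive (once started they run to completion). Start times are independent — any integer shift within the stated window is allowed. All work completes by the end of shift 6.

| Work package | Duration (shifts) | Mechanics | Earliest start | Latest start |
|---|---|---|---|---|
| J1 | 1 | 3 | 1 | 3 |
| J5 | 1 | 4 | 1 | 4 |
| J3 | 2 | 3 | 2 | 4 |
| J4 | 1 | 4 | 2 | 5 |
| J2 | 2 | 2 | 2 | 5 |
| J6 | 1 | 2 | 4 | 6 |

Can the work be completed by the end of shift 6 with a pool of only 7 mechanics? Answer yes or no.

yes

Schedule J1@1, J5@2, J3@3, J4@5, J2@3, J6@6: s1:3  s2:4  s3:5  s4:5  s5:4  s6:2 — peak 5 ≤ 7.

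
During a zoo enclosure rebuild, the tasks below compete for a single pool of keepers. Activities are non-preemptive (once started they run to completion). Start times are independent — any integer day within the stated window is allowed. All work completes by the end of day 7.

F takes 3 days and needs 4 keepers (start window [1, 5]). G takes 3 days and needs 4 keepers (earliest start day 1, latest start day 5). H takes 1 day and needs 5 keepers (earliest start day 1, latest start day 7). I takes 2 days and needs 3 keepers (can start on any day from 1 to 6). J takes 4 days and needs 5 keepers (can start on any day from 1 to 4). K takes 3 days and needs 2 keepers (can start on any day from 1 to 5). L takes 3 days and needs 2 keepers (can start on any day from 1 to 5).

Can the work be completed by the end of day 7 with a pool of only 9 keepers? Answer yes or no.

Total keeper-days = 67; over 7 days the average is 67/7 > 9, so some day must exceed 9.

no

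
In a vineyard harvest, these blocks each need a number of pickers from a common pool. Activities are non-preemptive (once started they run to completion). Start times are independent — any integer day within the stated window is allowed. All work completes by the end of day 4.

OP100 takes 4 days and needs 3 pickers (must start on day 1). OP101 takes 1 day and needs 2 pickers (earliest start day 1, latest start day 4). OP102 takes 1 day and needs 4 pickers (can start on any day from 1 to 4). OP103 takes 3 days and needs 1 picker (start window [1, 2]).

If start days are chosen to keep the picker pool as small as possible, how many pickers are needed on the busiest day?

7

Early-start (OP100@1, OP101@1, OP102@1, OP103@1) gives peak 10: d1:10  d2:4  d3:4  d4:3.
Shift OP102→4.
Schedule OP100@1, OP101@1, OP102@4, OP103@1: d1:6  d2:4  d3:4  d4:7 — peak 7.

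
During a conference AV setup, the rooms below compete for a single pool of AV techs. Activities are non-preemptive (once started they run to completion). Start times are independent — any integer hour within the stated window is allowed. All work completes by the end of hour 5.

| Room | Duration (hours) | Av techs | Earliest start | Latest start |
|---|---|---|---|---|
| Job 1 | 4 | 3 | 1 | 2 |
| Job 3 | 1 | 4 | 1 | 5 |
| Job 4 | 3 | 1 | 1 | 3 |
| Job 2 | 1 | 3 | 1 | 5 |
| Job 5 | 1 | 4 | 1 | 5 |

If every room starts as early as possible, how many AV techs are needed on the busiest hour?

Early-start schedule: Job 1@1, Job 3@1, Job 4@1, Job 2@1, Job 5@1.
Load per hour: hour 1: 15, hour 2: 4, hour 3: 4, hour 4: 3, hour 5: 0.
Peak is 15.

15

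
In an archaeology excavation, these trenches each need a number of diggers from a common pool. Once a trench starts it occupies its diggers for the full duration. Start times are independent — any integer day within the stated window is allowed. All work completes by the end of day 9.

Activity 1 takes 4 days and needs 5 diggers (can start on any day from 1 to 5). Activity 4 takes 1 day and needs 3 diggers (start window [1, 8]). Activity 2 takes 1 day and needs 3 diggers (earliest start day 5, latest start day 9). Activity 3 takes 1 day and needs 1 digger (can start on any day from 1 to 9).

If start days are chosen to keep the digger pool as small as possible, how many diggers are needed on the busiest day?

Early-start (Activity 1@1, Activity 4@1, Activity 2@5, Activity 3@1) gives peak 9: d1:9  d2:5  d3:5  d4:5  d5:3  d6:0  d7:0  d8:0  d9:0.
Shift Activity 4→5, Activity 2→6, Activity 3→5.
Schedule Activity 1@1, Activity 4@5, Activity 2@6, Activity 3@5: d1:5  d2:5  d3:5  d4:5  d5:4  d6:3  d7:0  d8:0  d9:0 — peak 5.

5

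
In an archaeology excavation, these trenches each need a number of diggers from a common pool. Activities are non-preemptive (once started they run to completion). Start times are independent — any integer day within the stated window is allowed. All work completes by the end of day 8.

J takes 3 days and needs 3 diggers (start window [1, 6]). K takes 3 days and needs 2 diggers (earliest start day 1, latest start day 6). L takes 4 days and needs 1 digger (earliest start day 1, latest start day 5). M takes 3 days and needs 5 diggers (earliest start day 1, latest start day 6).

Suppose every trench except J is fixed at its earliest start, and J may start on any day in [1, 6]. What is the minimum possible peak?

8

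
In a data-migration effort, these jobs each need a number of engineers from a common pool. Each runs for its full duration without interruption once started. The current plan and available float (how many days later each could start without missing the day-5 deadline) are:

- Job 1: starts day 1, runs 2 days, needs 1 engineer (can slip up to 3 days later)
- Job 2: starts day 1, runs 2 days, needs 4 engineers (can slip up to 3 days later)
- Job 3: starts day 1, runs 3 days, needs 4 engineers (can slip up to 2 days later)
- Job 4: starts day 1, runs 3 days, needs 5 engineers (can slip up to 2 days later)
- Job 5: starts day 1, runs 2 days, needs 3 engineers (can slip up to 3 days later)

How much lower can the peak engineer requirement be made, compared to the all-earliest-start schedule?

Early-start peak: d1:17  d2:17  d3:9  d4:0  d5:0 ⇒ 17.
Leveled (Job 1@1, Job 2@1, Job 3@1, Job 4@3, Job 5@4): d1:9  d2:9  d3:9  d4:8  d5:8 ⇒ 9.
Reduction 17 − 9 = 8.

8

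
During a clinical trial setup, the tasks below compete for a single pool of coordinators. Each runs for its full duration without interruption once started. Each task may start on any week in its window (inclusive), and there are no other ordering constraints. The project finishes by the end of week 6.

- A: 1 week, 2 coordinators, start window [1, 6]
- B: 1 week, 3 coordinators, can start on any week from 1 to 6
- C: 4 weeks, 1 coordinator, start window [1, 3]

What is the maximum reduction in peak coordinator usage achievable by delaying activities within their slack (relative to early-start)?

3

Early-start peak: w1:6  w2:1  w3:1  w4:1  w5:0  w6:0 ⇒ 6.
Leveled (A@1, B@2, C@3): w1:2  w2:3  w3:1  w4:1  w5:1  w6:1 ⇒ 3.
Reduction 6 − 3 = 3.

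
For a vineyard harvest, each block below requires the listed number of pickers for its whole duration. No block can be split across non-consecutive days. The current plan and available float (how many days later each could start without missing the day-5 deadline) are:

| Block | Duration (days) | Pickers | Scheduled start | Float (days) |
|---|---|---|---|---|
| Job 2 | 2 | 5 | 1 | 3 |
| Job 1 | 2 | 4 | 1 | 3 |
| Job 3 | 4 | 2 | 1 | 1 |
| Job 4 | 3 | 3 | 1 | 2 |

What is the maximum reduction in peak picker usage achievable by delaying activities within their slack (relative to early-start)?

Early-start peak: d1:14  d2:14  d3:5  d4:2  d5:0 ⇒ 14.
Leveled (Job 2@1, Job 1@3, Job 3@1, Job 4@3): d1:7  d2:7  d3:9  d4:9  d5:3 ⇒ 9.
Reduction 14 − 9 = 5.

5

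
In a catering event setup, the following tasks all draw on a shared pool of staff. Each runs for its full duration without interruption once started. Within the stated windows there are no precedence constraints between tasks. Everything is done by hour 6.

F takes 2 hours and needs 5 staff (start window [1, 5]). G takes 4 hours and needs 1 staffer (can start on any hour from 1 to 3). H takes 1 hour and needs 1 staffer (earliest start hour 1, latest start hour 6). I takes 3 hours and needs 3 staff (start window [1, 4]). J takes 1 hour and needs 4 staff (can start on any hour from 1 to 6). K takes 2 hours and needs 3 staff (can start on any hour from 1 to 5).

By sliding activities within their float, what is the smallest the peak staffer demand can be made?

6

Early-start (F@1, G@1, H@1, I@1, J@1, K@1) gives peak 17: h1:17  h2:12  h3:4  h4:1  h5:0  h6:0.
Shift H→3, I→4, J→3, K→5.
Schedule F@1, G@1, H@3, I@4, J@3, K@5: h1:6  h2:6  h3:6  h4:4  h5:6  h6:6 — peak 6.
Total staffer-hours = 34 over 6 hours ⇒ peak ≥ ⌈34/6⌉ = 6, so 6 is optimal.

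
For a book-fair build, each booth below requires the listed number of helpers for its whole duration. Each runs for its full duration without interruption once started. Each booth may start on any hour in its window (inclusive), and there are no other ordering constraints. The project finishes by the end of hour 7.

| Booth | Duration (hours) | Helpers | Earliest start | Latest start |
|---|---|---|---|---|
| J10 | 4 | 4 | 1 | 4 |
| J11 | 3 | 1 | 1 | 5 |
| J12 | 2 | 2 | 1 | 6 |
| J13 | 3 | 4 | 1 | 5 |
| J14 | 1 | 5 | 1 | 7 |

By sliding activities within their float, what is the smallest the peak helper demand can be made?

Early-start (J10@1, J11@1, J12@1, J13@1, J14@1) gives peak 16: h1:16  h2:11  h3:9  h4:4  h5:0  h6:0  h7:0.
Shift J13→4, J14→7.
Schedule J10@1, J11@1, J12@1, J13@4, J14@7: h1:7  h2:7  h3:5  h4:8  h5:4  h6:4  h7:5 — peak 8.

8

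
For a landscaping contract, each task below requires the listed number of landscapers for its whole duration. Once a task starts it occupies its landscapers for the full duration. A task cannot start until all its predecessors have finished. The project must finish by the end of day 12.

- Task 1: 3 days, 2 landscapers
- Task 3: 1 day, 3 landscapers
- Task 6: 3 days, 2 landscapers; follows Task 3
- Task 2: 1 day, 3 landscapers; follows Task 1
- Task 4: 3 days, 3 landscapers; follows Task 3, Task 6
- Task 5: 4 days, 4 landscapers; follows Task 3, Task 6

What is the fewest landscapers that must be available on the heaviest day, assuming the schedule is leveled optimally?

Early-start (Task 1@1, Task 3@1, Task 6@2, Task 2@4, Task 4@5, Task 5@5) gives peak 7: d1:5  d2:4  d3:4  d4:5  d5:7  d6:7  d7:7  d8:4  d9:0  d10:0  d11:0  d12:0.
Shift Task 1→2, Task 2→5, Task 4→6, Task 5→9.
Schedule Task 1@2, Task 3@1, Task 6@2, Task 2@5, Task 4@6, Task 5@9: d1:3  d2:4  d3:4  d4:4  d5:3  d6:3  d7:3  d8:3  d9:4  d10:4  d11:4  d12:4 — peak 4.
Total landscaper-days = 43 over 12 days ⇒ peak ≥ ⌈43/12⌉ = 4, so 4 is optimal.

4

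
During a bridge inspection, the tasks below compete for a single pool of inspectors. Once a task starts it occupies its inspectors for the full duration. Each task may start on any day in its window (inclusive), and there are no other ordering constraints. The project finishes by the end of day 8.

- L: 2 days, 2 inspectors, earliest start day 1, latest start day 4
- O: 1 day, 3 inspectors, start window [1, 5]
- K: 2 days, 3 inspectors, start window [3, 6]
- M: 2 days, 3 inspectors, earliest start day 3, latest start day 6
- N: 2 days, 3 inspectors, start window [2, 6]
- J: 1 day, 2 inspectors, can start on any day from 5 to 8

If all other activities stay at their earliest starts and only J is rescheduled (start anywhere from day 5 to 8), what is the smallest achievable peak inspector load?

9

J@5: d1:5  d2:5  d3:9  d4:6  d5:2  d6:0  d7:0  d8:0 → peak 9
J@6: d1:5  d2:5  d3:9  d4:6  d5:0  d6:2  d7:0  d8:0 → peak 9
J@7: d1:5  d2:5  d3:9  d4:6  d5:0  d6:0  d7:2  d8:0 → peak 9
J@8: d1:5  d2:5  d3:9  d4:6  d5:0  d6:0  d7:0  d8:2 → peak 9
Best is J@5, peak 9.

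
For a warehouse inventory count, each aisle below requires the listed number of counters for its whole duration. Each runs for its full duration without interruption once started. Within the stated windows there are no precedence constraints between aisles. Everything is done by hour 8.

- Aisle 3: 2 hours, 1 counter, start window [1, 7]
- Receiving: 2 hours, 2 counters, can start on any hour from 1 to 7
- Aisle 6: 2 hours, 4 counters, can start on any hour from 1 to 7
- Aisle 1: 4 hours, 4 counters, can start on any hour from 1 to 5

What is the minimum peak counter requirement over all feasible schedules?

Early-start (Aisle 3@1, Receiving@1, Aisle 6@1, Aisle 1@1) gives peak 11: h1:11  h2:11  h3:4  h4:4  h5:0  h6:0  h7:0  h8:0.
Shift Aisle 6→3, Aisle 1→5.
Schedule Aisle 3@1, Receiving@1, Aisle 6@3, Aisle 1@5: h1:3  h2:3  h3:4  h4:4  h5:4  h6:4  h7:4  h8:4 — peak 4.
Total counter-hours = 30 over 8 hours ⇒ peak ≥ ⌈30/8⌉ = 4, so 4 is optimal.

4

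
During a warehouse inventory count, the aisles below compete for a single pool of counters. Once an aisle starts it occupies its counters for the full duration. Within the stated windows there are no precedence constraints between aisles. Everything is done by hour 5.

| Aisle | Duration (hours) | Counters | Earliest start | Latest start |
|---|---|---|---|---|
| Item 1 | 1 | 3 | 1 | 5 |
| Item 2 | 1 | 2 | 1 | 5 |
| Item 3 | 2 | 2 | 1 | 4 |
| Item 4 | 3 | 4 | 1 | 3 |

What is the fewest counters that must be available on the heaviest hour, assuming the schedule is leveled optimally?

Early-start (Item 1@1, Item 2@1, Item 3@1, Item 4@1) gives peak 11: h1:11  h2:6  h3:4  h4:0  h5:0.
Shift Item 2→2, Item 4→3.
Schedule Item 1@1, Item 2@2, Item 3@1, Item 4@3: h1:5  h2:4  h3:4  h4:4  h5:4 — peak 5.
Total counter-hours = 21 over 5 hours ⇒ peak ≥ ⌈21/5⌉ = 5, so 5 is optimal.

5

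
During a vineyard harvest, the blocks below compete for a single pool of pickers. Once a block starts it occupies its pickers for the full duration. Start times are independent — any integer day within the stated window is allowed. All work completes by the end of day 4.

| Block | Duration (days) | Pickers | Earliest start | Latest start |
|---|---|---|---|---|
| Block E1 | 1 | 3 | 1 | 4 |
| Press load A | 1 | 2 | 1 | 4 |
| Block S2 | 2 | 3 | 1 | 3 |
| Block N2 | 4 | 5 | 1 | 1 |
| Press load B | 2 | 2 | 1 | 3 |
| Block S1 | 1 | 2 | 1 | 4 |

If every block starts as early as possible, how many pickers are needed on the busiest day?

Early-start schedule: Block E1@1, Press load A@1, Block S2@1, Block N2@1, Press load B@1, Block S1@1.
Load per day: day 1: 17, day 2: 10, day 3: 5, day 4: 5.
Peak is 17.

17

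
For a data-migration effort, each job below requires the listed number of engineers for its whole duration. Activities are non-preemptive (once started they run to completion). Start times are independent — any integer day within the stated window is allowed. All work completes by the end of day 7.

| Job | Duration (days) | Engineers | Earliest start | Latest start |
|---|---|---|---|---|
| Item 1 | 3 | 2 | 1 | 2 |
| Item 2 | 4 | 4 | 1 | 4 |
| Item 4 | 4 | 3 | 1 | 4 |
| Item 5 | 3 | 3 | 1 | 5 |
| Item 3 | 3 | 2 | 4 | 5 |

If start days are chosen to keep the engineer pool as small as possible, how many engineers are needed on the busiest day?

8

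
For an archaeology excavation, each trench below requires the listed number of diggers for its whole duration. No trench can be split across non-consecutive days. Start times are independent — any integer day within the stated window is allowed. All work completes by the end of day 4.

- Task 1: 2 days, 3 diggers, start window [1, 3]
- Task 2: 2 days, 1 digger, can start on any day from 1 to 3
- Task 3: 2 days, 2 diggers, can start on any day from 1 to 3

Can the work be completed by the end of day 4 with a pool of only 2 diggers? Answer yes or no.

Total digger-days = 12; over 4 days the average is 12/4 > 2, so some day must exceed 2.

no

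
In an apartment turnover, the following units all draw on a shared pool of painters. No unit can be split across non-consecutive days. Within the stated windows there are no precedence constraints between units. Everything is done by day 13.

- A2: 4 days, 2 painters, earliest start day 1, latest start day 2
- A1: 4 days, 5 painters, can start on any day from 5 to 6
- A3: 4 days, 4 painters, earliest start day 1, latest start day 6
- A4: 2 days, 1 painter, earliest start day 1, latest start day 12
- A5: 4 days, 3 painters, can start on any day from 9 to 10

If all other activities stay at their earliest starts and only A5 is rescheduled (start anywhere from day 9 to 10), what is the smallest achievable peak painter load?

7

A5@9: d1:7  d2:7  d3:6  d4:6  d5:5  d6:5  d7:5  d8:5  d9:3  d10:3  d11:3  d12:3  d13:0 → peak 7
A5@10: d1:7  d2:7  d3:6  d4:6  d5:5  d6:5  d7:5  d8:5  d9:0  d10:3  d11:3  d12:3  d13:3 → peak 7
Best is A5@9, peak 7.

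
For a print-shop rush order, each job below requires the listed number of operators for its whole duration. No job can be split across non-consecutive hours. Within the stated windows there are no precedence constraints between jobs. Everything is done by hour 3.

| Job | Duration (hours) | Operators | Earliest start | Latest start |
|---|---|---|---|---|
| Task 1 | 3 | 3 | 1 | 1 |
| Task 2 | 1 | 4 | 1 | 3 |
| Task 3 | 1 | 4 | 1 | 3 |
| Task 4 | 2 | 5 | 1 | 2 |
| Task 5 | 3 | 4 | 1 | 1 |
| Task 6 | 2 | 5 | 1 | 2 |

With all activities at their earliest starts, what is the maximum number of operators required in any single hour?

25

Early-start schedule: Task 1@1, Task 2@1, Task 3@1, Task 4@1, Task 5@1, Task 6@1.
Load per hour: hour 1: 25, hour 2: 17, hour 3: 7.
Peak is 25.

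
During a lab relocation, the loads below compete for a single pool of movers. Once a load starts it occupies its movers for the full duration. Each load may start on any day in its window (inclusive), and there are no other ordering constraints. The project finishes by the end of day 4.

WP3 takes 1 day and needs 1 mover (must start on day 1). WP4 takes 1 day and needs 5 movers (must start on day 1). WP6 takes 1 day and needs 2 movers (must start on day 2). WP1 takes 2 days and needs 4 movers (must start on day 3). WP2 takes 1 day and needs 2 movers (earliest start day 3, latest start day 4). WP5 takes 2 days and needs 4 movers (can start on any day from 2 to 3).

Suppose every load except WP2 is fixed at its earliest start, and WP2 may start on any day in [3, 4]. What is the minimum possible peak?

8

WP2@3: d1:6  d2:6  d3:10  d4:4 → peak 10
WP2@4: d1:6  d2:6  d3:8  d4:6 → peak 8
Best is WP2@4, peak 8.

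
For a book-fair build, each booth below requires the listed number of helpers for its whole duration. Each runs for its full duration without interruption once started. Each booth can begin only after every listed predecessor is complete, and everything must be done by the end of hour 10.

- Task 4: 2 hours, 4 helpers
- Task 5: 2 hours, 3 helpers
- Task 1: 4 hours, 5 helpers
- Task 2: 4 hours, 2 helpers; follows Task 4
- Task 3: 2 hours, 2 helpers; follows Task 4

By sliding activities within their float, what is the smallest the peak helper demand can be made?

5

Early-start (Task 4@1, Task 5@1, Task 1@1, Task 2@3, Task 3@3) gives peak 12: h1:12  h2:12  h3:9  h4:9  h5:2  h6:2  h7:0  h8:0  h9:0  h10:0.
Shift Task 5→3, Task 1→7, Task 3→5.
Schedule Task 4@1, Task 5@3, Task 1@7, Task 2@3, Task 3@5: h1:4  h2:4  h3:5  h4:5  h5:4  h6:4  h7:5  h8:5  h9:5  h10:5 — peak 5.
Total helper-hours = 46 over 10 hours ⇒ peak ≥ ⌈46/10⌉ = 5, so 5 is optimal.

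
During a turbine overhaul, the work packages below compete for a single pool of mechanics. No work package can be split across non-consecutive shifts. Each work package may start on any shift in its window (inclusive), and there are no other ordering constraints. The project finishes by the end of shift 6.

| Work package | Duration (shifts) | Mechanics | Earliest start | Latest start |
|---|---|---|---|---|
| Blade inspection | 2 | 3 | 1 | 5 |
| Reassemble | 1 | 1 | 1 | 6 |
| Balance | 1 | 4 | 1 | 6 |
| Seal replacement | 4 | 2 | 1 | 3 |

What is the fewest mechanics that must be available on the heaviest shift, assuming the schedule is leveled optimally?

Early-start (Blade inspection@1, Reassemble@1, Balance@1, Seal replacement@1) gives peak 10: s1:10  s2:5  s3:2  s4:2  s5:0  s6:0.
Shift Balance→6, Seal replacement→2.
Schedule Blade inspection@1, Reassemble@1, Balance@6, Seal replacement@2: s1:4  s2:5  s3:2  s4:2  s5:2  s6:4 — peak 5.

5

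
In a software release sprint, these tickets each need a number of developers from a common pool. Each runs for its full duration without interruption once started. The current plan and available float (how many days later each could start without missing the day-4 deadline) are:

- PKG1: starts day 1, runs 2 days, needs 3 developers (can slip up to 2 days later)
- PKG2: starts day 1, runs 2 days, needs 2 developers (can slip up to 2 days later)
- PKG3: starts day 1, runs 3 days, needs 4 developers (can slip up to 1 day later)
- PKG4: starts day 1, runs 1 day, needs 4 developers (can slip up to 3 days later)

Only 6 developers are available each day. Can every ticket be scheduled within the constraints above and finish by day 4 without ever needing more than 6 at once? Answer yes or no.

Total developer-days = 26; over 4 days the average is 26/4 > 6, so some day must exceed 6.

no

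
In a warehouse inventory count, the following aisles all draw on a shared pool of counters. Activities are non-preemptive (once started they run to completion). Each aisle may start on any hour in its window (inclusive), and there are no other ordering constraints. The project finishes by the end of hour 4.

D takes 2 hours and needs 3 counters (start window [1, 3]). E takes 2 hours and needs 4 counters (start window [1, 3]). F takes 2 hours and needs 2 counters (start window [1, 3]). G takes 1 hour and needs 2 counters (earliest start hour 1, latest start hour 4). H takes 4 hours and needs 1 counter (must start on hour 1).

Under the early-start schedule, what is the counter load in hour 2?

10

At early start, hour 2 has: D, E, F, H.
Demand: 3 + 4 + 2 + 1 = 10.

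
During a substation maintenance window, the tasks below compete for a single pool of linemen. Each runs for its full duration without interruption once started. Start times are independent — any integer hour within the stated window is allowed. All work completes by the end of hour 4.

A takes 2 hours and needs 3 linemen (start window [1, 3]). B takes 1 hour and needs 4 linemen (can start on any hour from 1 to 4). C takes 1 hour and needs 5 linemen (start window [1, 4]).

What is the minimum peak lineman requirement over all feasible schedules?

5

Early-start (A@1, B@1, C@1) gives peak 12: h1:12  h2:3  h3:0  h4:0.
Shift B→3, C→4.
Schedule A@1, B@3, C@4: h1:3  h2:3  h3:4  h4:5 — peak 5.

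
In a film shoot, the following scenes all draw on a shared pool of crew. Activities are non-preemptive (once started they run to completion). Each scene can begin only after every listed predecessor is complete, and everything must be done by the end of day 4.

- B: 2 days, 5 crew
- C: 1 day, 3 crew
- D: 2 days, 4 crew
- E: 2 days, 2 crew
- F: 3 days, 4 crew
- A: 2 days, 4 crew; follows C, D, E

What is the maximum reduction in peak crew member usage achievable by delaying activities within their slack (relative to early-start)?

5

Early-start peak: d1:18  d2:15  d3:8  d4:4 ⇒ 18.
Leveled (B@3, C@1, D@1, E@1, F@1, A@3): d1:13  d2:10  d3:13  d4:9 ⇒ 13.
Reduction 18 − 13 = 5.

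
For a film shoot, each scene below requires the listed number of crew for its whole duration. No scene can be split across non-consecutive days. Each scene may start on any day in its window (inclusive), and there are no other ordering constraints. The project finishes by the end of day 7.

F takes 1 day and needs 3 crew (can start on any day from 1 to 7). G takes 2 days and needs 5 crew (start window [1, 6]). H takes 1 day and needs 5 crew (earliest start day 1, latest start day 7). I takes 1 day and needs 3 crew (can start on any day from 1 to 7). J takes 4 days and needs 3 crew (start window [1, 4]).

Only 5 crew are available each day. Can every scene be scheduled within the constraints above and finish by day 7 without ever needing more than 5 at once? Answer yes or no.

The minimum achievable peak is 6; 5 < 6, so no feasible schedule stays within the cap.

no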